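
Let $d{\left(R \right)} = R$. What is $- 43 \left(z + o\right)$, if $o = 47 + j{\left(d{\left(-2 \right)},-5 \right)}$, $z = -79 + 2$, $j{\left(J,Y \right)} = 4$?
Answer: $1118$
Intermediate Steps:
$z = -77$
$o = 51$ ($o = 47 + 4 = 51$)
$- 43 \left(z + o\right) = - 43 \left(-77 + 51\right) = \left(-43\right) \left(-26\right) = 1118$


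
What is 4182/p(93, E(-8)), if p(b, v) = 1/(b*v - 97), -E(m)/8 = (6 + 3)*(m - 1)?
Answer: 251618394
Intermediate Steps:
E(m) = 72 - 72*m (E(m) = -8*(6 + 3)*(m - 1) = -72*(-1 + m) = -8*(-9 + 9*m) = 72 - 72*m)
p(b, v) = 1/(-97 + b*v)
4182/p(93, E(-8)) = 4182/(1/(-97 + 93*(72 - 72*(-8)))) = 4182/(1/(-97 + 93*(72 + 576))) = 4182/(1/(-97 + 93*648)) = 4182/(1/(-97 + 60264)) = 4182/(1/60167) = 4182*60167 = 251618394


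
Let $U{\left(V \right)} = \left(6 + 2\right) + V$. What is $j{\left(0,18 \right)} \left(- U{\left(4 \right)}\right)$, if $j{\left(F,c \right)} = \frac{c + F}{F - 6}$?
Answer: $36$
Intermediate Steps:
$U{\left(V \right)} = 8 + V$
$j{\left(F,c \right)} = \frac{F + c}{-6 + F}$
$j{\left(0,18 \right)} \left(- U{\left(4 \right)}\right) = \frac{0 + 18}{-6 + 0} \left(- (8 + 4)\right) = \frac{1}{-6} \cdot 18 \left(\left(-1\right) 12\right) = \left(- \frac{1}{6}\right) 18 \left(-12\right) = \left(-3\right) \left(-12\right) = 36$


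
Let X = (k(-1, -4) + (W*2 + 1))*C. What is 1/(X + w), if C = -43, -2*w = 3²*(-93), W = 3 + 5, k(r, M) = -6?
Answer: -2/109 ≈ -0.018349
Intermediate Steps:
W = 8
w = 837/2 (w = -3²*(-93)/2 = -9*(-93)/2 = -½*(-837) = 837/2 ≈ 418.50)
X = -473 (X = (-6 + (8*2 + 1))*(-43) = (-6 + (16 + 1))*(-43) = (-6 + 17)*(-43) = 11*(-43) = -473)
1/(X + w) = 1/(-473 + 837/2) = 1/(-109/2) = -2/109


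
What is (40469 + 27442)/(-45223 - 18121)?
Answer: -67911/63344 ≈ -1.0721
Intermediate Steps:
(40469 + 27442)/(-45223 - 18121) = 67911/(-63344) = 67911*(-1/63344) = -67911/63344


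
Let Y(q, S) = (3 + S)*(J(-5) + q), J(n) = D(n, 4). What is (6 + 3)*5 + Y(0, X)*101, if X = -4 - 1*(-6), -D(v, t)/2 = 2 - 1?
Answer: -965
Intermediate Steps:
D(v, t) = -2 (D(v, t) = -2*(2 - 1) = -2*1 = -2)
J(n) = -2
X = 2 (X = -4 + 6 = 2)
Y(q, S) = (-2 + q)*(3 + S) (Y(q, S) = (3 + S)*(-2 + q) = (-2 + q)*(3 + S))
(6 + 3)*5 + Y(0, X)*101 = (6 + 3)*5 + (-6 - 2*2 + 3*0 + 2*0)*101 = 9*5 + (-6 - 4 + 0 + 0)*101 = 45 - 10*101 = 45 - 1010 = -965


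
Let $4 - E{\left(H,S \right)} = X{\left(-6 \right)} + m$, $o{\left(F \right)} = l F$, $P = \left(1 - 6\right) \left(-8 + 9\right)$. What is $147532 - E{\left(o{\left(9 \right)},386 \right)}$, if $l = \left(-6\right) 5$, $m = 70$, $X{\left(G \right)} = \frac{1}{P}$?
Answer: $\frac{737989}{5} \approx 1.476 \cdot 10^{5}$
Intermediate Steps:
$P = -5$ ($P = \left(-5\right) 1 = -5$)
$X{\left(G \right)} = - \frac{1}{5}$ ($X{\left(G \right)} = \frac{1}{-5} = - \frac{1}{5}$)
$l = -30$
$o{\left(F \right)} = - 30 F$
$E{\left(H,S \right)} = - \frac{329}{5}$ ($E{\left(H,S \right)} = 4 - \left(- \frac{1}{5} + 70\right) = 4 - \frac{349}{5} = - \frac{329}{5}$)
$147532 - E{\left(o{\left(9 \right)},386 \right)} = 147532 - - \frac{329}{5} = 147532 + \frac{329}{5} = \frac{737989}{5}$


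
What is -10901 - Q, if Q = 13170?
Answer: -24071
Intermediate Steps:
-10901 - Q = -10901 - 1*13170 = -10901 - 13170 = -24071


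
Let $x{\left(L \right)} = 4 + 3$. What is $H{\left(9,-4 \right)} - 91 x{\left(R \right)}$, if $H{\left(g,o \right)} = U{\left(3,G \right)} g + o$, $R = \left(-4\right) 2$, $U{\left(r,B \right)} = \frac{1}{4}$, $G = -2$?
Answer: $- \frac{2555}{4} \approx -638.75$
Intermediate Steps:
$U{\left(r,B \right)} = \frac{1}{4}$
$R = -8$
$H{\left(g,o \right)} = o + \frac{g}{4}$ ($H{\left(g,o \right)} = \frac{g}{4} + o = o + \frac{g}{4}$)
$x{\left(L \right)} = 7$
$H{\left(9,-4 \right)} - 91 x{\left(R \right)} = \left(-4 + \frac{1}{4} \cdot 9\right) - 637 = \left(-4 + \frac{9}{4}\right) - 637 = - \frac{7}{4} - 637 = - \frac{2555}{4}$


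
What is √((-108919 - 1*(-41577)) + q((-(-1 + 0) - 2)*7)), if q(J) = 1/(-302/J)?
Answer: I*√6141857654/302 ≈ 259.5*I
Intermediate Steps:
q(J) = -J/302
√((-108919 - 1*(-41577)) + q((-(-1 + 0) - 2)*7)) = √((-108919 - 1*(-41577)) - (-(-1 + 0) - 2)*7/302) = √((-108919 + 41577) - (-1*(-1) - 2)*7/302) = √(-67342 - (1 - 2)*7/302) = √(-67342 - (-1)*7/302) = √(-67342 - 1/302*(-7)) = √(-67342 + 7/302) = √(-20337277/302) = I*√6141857654/302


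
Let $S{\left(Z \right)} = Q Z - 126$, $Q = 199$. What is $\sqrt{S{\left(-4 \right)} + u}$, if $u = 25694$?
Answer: $2 \sqrt{6193} \approx 157.39$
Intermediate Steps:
$S{\left(Z \right)} = -126 + 199 Z$ ($S{\left(Z \right)} = 199 Z - 126 = -126 + 199 Z$)
$\sqrt{S{\left(-4 \right)} + u} = \sqrt{\left(-126 + 199 \left(-4\right)\right) + 25694} = \sqrt{\left(-126 - 796\right) + 25694} = \sqrt{-922 + 25694} = \sqrt{24772} = 2 \sqrt{6193}$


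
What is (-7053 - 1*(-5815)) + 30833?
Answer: 29595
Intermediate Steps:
(-7053 - 1*(-5815)) + 30833 = (-7053 + 5815) + 30833 = -1238 + 30833 = 29595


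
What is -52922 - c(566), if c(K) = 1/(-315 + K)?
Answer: -13283423/251 ≈ -52922.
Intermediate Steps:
-52922 - c(566) = -52922 - 1/(-315 + 566) = -52922 - 1/251 = -13283423/251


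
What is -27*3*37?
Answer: -2997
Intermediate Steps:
-27*3*37 = -81*37 = -2997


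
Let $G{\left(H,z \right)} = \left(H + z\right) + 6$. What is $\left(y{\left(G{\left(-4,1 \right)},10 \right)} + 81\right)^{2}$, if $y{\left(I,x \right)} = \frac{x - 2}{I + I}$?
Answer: $\frac{61009}{9} \approx 6778.8$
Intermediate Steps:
$G{\left(H,z \right)} = 6 + H + z$
$y{\left(I,x \right)} = \frac{-2 + x}{2 I}$
$\left(y{\left(G{\left(-4,1 \right)},10 \right)} + 81\right)^{2} = \left(\frac{-2 + 10}{2 \left(6 - 4 + 1\right)} + 81\right)^{2} = \left(\frac{1}{2} \cdot \frac{1}{3} \cdot 8 + 81\right)^{2} = \left(\frac{4}{3} + 81\right)^{2} = \left(\frac{247}{3}\right)^{2} = \frac{61009}{9}$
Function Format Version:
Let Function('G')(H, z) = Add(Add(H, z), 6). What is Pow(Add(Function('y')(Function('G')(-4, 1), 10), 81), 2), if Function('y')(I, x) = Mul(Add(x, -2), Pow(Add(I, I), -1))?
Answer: Rational(61009, 9) ≈ 6778.8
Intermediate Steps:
Function('G')(H, z) = Add(6, H, z)
Function('y')(I, x) = Mul(Rational(1, 2), Pow(I, -1), Add(-2, x)) (Function('y')(I, x) = Mul(Add(-2, x), Pow(Mul(2, I), -1)) = Mul(Add(-2, x), Mul(Rational(1, 2), Pow(I, -1))) = Mul(Rational(1, 2), Pow(I, -1), Add(-2, x)))
Pow(Add(Function('y')(Function('G')(-4, 1), 10), 81), 2) = Pow(Add(Mul(Rational(1, 2), Pow(Add(6, -4, 1), -1), Add(-2, 10)), 81), 2) = Pow(Add(Mul(Rational(1, 2), Pow(3, -1), 8), 81), 2) = Pow(Add(Mul(Rational(1, 2), Rational(1, 3), 8), 81), 2) = Pow(Add(Rational(4, 3), 81), 2) = Pow(Rational(247, 3), 2) = Rational(61009, 9)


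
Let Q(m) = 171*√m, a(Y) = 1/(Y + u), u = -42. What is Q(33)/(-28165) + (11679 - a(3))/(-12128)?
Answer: -227741/236496 - 171*√33/28165 ≈ -0.99786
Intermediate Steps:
a(Y) = 1/(-42 + Y) (a(Y) = 1/(Y - 42) = 1/(-42 + Y))
Q(33)/(-28165) + (11679 - a(3))/(-12128) = (171*√33)/(-28165) + (11679 - 1/(-42 + 3))/(-12128) = (171*√33)*(-1/28165) + (11679 - 1/(-39))*(-1/12128) = -171*√33/28165 + (11679 - 1*(-1/39))*(-1/12128) = -171*√33/28165 + (11679 + 1/39)*(-1/12128) = -171*√33/28165 + (455482/39)*(-1/12128) = -171*√33/28165 - 227741/236496 = -227741/236496 - 171*√33/28165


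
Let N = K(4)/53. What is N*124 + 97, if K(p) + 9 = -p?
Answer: 3529/53 ≈ 66.585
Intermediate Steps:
K(p) = -9 - p
N = -13/53 (N = (-9 - 1*4)/53 = (-9 - 4)*(1/53) = -13*1/53 = -13/53 ≈ -0.24528)
N*124 + 97 = -13/53*124 + 97 = -1612/53 + 97 = 3529/53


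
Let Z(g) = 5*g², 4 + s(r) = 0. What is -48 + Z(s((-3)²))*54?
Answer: 4272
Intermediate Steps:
s(r) = -4 (s(r) = -4 + 0 = -4)
-48 + Z(s((-3)²))*54 = -48 + (5*(-4)²)*54 = -48 + (5*16)*54 = -48 + 80*54 = -48 + 4320 = 4272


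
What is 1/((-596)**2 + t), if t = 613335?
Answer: 1/968551 ≈ 1.0325e-6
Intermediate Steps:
1/((-596)**2 + t) = 1/((-596)**2 + 613335) = 1/(355216 + 613335) = 1/968551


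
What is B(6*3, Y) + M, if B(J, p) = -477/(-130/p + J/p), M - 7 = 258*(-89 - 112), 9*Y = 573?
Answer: -5776943/112 ≈ -51580.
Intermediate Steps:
Y = 191/3 (Y = (1/9)*573 = 191/3 ≈ 63.667)
M = -51851 (M = 7 + 258*(-89 - 112) = 7 + 258*(-201) = 7 - 51858 = -51851)
B(6*3, Y) + M = -477*191/3/(-130 + 6*3) - 51851 = -477*191/3/(-130 + 18) - 51851 = -477*191/3/(-112) - 51851 = -477*191/3*(-1/112) - 51851 = 30369/112 - 51851 = -5776943/112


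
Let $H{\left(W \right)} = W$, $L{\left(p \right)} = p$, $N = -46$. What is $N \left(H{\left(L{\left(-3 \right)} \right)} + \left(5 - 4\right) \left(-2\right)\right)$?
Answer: $230$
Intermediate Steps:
$N \left(H{\left(L{\left(-3 \right)} \right)} + \left(5 - 4\right) \left(-2\right)\right) = - 46 \left(-3 + \left(5 - 4\right) \left(-2\right)\right) = - 46 \left(-3 + 1 \left(-2\right)\right) = - 46 \left(-3 - 2\right) = \left(-46\right) \left(-5\right) = 230$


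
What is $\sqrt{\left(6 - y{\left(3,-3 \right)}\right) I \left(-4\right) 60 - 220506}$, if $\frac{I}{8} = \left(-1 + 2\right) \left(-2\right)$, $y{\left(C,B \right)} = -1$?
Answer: $3 i \sqrt{21514} \approx 440.03 i$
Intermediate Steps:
$I = -16$ ($I = 8 \left(-1 + 2\right) \left(-2\right) = 8 \cdot 1 \left(-2\right) = 8 \left(-2\right) = -16$)
$\sqrt{\left(6 - y{\left(3,-3 \right)}\right) I \left(-4\right) 60 - 220506} = \sqrt{\left(6 - -1\right) \left(\left(-16\right) \left(-4\right)\right) 60 - 220506} = \sqrt{\left(6 + 1\right) 64 \cdot 60 - 220506} = \sqrt{7 \cdot 64 \cdot 60 - 220506} = \sqrt{448 \cdot 60 - 220506} = \sqrt{26880 - 220506} = \sqrt{-193626} = 3 i \sqrt{21514}$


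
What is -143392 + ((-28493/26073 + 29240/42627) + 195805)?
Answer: 19417359260944/370471257 ≈ 52413.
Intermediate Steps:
-143392 + ((-28493/26073 + 29240/42627) + 195805) = -143392 + (-150732197/370471257 + 195805) = -143392 + 72539973744688/370471257 = 19417359260944/370471257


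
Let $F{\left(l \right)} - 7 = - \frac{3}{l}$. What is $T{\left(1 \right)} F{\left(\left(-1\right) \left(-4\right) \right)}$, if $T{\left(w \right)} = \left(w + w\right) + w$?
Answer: $\frac{75}{4} \approx 18.75$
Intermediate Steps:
$T{\left(w \right)} = 3 w$ ($T{\left(w \right)} = 2 w + w = 3 w$)
$F{\left(l \right)} = 7 - \frac{3}{l}$
$T{\left(1 \right)} F{\left(\left(-1\right) \left(-4\right) \right)} = 3 \cdot 1 \left(7 - \frac{3}{\left(-1\right) \left(-4\right)}\right) = 3 \left(7 - \frac{3}{4}\right) = 3 \cdot \frac{25}{4} = \frac{75}{4}$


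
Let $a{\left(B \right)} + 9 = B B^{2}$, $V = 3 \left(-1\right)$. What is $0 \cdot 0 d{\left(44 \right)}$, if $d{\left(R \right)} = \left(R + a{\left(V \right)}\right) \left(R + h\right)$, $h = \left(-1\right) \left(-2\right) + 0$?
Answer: $0$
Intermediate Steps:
$h = 2$ ($h = 2 + 0 = 2$)
$V = -3$
$a{\left(B \right)} = -9 + B^{3}$ ($a{\left(B \right)} = -9 + B B^{2} = -9 + B^{3}$)
$d{\left(R \right)} = \left(-36 + R\right) \left(2 + R\right)$ ($d{\left(R \right)} = \left(R + \left(-9 + \left(-3\right)^{3}\right)\right) \left(R + 2\right) = \left(R - 36\right) \left(2 + R\right) = \left(-36 + R\right) \left(2 + R\right)$)
$0 \cdot 0 d{\left(44 \right)} = 0 \cdot 0 \left(-72 + 44^{2} - 1496\right) = 0 \left(-72 + 1936 - 1496\right) = 0 \cdot 368 = 0$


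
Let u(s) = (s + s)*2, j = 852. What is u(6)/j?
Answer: 2/71 ≈ 0.028169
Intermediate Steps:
u(s) = 4*s (u(s) = (2*s)*2 = 4*s)
u(6)/j = (4*6)/852 = 24*(1/852) = 2/71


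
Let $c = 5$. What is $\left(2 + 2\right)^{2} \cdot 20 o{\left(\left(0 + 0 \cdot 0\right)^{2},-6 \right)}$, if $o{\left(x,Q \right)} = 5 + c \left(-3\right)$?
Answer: $-3200$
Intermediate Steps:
$o{\left(x,Q \right)} = -10$ ($o{\left(x,Q \right)} = 5 + 5 \left(-3\right) = 5 - 15 = -10$)
$\left(2 + 2\right)^{2} \cdot 20 o{\left(\left(0 + 0 \cdot 0\right)^{2},-6 \right)} = \left(2 + 2\right)^{2} \cdot 20 \left(-10\right) = 4^{2} \cdot 20 \left(-10\right) = 16 \cdot 20 \left(-10\right) = 320 \left(-10\right) = -3200$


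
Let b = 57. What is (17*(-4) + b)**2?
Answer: 121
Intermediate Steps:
(17*(-4) + b)**2 = (17*(-4) + 57)**2 = (-68 + 57)**2 = (-11)**2 = 121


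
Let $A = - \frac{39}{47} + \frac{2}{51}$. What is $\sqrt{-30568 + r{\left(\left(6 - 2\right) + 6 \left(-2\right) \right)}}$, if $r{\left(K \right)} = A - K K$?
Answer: $\frac{i \sqrt{176004037203}}{2397} \approx 175.02 i$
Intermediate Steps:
$A = - \frac{1895}{2397}$ ($A = \left(-39\right) \frac{1}{47} + 2 \cdot \frac{1}{51} = - \frac{39}{47} + \frac{2}{51} = - \frac{1895}{2397} \approx -0.79057$)
$r{\left(K \right)} = - \frac{1895}{2397} - K^{2}$ ($r{\left(K \right)} = - \frac{1895}{2397} - K K = - \frac{1895}{2397} - K^{2}$)
$\sqrt{-30568 + r{\left(\left(6 - 2\right) + 6 \left(-2\right) \right)}} = \sqrt{-30568 - \left(\frac{1895}{2397} + \left(\left(6 - 2\right) + 6 \left(-2\right)\right)^{2}\right)} = \sqrt{-30568 - \left(\frac{1895}{2397} + \left(4 - 12\right)^{2}\right)} = \sqrt{-30568 - \frac{155303}{2397}} = \sqrt{- \frac{73426799}{2397}} = \frac{i \sqrt{176004037203}}{2397}$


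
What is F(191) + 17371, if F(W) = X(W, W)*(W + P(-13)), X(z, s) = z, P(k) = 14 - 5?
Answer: 55571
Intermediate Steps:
P(k) = 9
F(W) = W*(9 + W) (F(W) = W*(W + 9) = W*(9 + W))
F(191) + 17371 = 191*(9 + 191) + 17371 = 191*200 + 17371 = 38200 + 17371 = 55571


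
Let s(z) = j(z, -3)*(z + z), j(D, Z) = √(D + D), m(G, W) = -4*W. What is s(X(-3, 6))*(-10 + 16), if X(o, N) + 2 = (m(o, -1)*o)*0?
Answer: -48*I ≈ -48.0*I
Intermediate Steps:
j(D, Z) = √2*√D (j(D, Z) = √(2*D) = √2*√D)
X(o, N) = -2 (X(o, N) = -2 + ((-4*(-1))*o)*0 = -2 + (4*o)*0 = -2 + 0 = -2)
s(z) = 2*√2*z^(3/2) (s(z) = (√2*√z)*(z + z) = (√2*√z)*(2*z) = 2*√2*z^(3/2))
s(X(-3, 6))*(-10 + 16) = (2*√2*(-2)^(3/2))*(-10 + 16) = (2*√2*(-2*I*√2))*6 = -8*I*6 = -48*I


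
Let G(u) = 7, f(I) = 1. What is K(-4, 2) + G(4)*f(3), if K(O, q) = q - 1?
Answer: 8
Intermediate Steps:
K(O, q) = -1 + q
K(-4, 2) + G(4)*f(3) = (-1 + 2) + 7*1 = 1 + 7 = 8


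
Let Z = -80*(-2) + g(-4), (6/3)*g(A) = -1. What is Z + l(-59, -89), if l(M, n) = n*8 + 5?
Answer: -1095/2 ≈ -547.50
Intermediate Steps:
g(A) = -1/2 (g(A) = (1/2)*(-1) = -1/2)
l(M, n) = 5 + 8*n (l(M, n) = 8*n + 5 = 5 + 8*n)
Z = 319/2 (Z = -80*(-2) - 1/2 = 160 - 1/2 = 319/2 ≈ 159.50)
Z + l(-59, -89) = 319/2 + (5 + 8*(-89)) = 319/2 + (5 - 712) = 319/2 - 707 = -1095/2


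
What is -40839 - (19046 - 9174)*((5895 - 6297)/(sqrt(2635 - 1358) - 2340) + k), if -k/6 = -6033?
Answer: -1956463870183845/5474323 - 3968544*sqrt(1277)/5474323 ≈ -3.5739e+8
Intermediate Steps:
k = 36198 (k = -6*(-6033) = 36198)
-40839 - (19046 - 9174)*((5895 - 6297)/(sqrt(2635 - 1358) - 2340) + k) = -40839 - (19046 - 9174)*((5895 - 6297)/(sqrt(2635 - 1358) - 2340) + 36198) = -40839 - 9872*(-402/(sqrt(1277) - 2340) + 36198) = -40839 - 9872*(-402/(-2340 + sqrt(1277)) + 36198) = -40839 - 9872*(36198 - 402/(-2340 + sqrt(1277))) = -40839 - (357346656 - 3968544/(-2340 + sqrt(1277))) = -40839 + (-357346656 + 3968544/(-2340 + sqrt(1277))) = -357387495 + 3968544/(-2340 + sqrt(1277))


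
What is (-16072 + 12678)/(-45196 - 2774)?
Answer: 1697/23985 ≈ 0.070753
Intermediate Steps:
(-16072 + 12678)/(-45196 - 2774) = -3394/(-47970) = -3394*(-1/47970) = 1697/23985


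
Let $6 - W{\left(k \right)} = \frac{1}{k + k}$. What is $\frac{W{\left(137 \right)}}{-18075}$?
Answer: $- \frac{1643}{4952550} \approx -0.00033175$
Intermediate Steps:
$W{\left(k \right)} = 6 - \frac{1}{2 k}$ ($W{\left(k \right)} = 6 - \frac{1}{k + k} = 6 - \frac{1}{2 k}$)
$\frac{W{\left(137 \right)}}{-18075} = \frac{6 - \frac{1}{2 \cdot 137}}{-18075} = \left(6 - \frac{1}{274}\right) \left(- \frac{1}{18075}\right) = \frac{1643}{274} \left(- \frac{1}{18075}\right) = - \frac{1643}{4952550}$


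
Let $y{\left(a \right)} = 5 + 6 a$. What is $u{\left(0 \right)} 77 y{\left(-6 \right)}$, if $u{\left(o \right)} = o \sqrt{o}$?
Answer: $0$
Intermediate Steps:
$u{\left(o \right)} = o^{\frac{3}{2}}$
$u{\left(0 \right)} 77 y{\left(-6 \right)} = 0^{\frac{3}{2}} \cdot 77 \left(5 + 6 \left(-6\right)\right) = 0 \cdot 77 \left(5 - 36\right) = 0 \left(-31\right) = 0$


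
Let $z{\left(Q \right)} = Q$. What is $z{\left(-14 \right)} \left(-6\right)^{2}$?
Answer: $-504$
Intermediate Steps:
$z{\left(-14 \right)} \left(-6\right)^{2} = - 14 \left(-6\right)^{2} = \left(-14\right) 36 = -504$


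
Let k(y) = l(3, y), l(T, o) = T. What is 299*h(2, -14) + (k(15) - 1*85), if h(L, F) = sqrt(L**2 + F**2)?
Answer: -82 + 2990*sqrt(2) ≈ 4146.5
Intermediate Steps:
h(L, F) = sqrt(F**2 + L**2)
k(y) = 3
299*h(2, -14) + (k(15) - 1*85) = 299*sqrt((-14)**2 + 2**2) + (3 - 1*85) = 299*sqrt(196 + 4) + (3 - 85) = 299*sqrt(200) - 82 = 299*(10*sqrt(2)) - 82 = 2990*sqrt(2) - 82 = -82 + 2990*sqrt(2)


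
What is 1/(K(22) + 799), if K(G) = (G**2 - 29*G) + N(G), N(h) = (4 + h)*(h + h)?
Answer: 1/1789 ≈ 0.00055897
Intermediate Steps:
N(h) = 2*h*(4 + h) (N(h) = (4 + h)*(2*h) = 2*h*(4 + h))
K(G) = G**2 - 29*G + 2*G*(4 + G) (K(G) = (G**2 - 29*G) + 2*G*(4 + G) = G**2 - 29*G + 2*G*(4 + G))
1/(K(22) + 799) = 1/(3*22*(-7 + 22) + 799) = 1/(3*22*15 + 799) = 1/(990 + 799) = 1/1789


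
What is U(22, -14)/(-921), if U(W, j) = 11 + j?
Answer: 1/307 ≈ 0.0032573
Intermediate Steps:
U(22, -14)/(-921) = (11 - 14)/(-921) = -3*(-1/921) = 1/307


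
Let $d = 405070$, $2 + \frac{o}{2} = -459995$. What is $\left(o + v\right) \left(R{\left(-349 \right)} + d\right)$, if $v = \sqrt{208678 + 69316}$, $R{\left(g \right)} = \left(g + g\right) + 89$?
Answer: $-372101693234 + 404461 \sqrt{277994} \approx -3.7189 \cdot 10^{11}$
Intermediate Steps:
$o = -919994$ ($o = -4 + 2 \left(-459995\right) = -4 - 919990 = -919994$)
$R{\left(g \right)} = 89 + 2 g$ ($R{\left(g \right)} = 2 g + 89 = 89 + 2 g$)
$v = \sqrt{277994} \approx 527.25$
$\left(o + v\right) \left(R{\left(-349 \right)} + d\right) = \left(-919994 + \sqrt{277994}\right) \left(\left(89 + 2 \left(-349\right)\right) + 405070\right) = \left(-919994 + \sqrt{277994}\right) \left(\left(89 - 698\right) + 405070\right) = \left(-919994 + \sqrt{277994}\right) \left(-609 + 405070\right) = \left(-919994 + \sqrt{277994}\right) 404461 = -372101693234 + 404461 \sqrt{277994}$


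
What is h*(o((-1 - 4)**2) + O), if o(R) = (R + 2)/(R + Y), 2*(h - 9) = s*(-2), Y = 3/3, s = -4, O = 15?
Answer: 417/2 ≈ 208.50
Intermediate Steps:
Y = 1 (Y = 3*(1/3) = 1)
h = 13 (h = 9 + (-4*(-2))/2 = 9 + (1/2)*8 = 9 + 4 = 13)
o(R) = (2 + R)/(1 + R) (o(R) = (R + 2)/(R + 1) = (2 + R)/(1 + R))
h*(o((-1 - 4)**2) + O) = 13*((2 + (-1 - 4)**2)/(1 + (-1 - 4)**2) + 15) = 13*((2 + (-5)**2)/(1 + (-5)**2) + 15) = 13*((2 + 25)/(1 + 25) + 15) = 13*(27/26 + 15) = 13*(417/26) = 417/2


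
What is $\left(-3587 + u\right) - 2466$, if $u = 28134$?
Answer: $22081$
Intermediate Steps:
$\left(-3587 + u\right) - 2466 = \left(-3587 + 28134\right) - 2466 = 24547 - 2466 = 22081$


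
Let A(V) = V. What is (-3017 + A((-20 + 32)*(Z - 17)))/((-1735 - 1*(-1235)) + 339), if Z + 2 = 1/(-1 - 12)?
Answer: 42197/2093 ≈ 20.161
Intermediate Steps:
Z = -27/13 (Z = -2 + 1/(-1 - 12) = -2 + 1/(-13) = -2 - 1/13 = -27/13 ≈ -2.0769)
(-3017 + A((-20 + 32)*(Z - 17)))/((-1735 - 1*(-1235)) + 339) = (-3017 + (-20 + 32)*(-27/13 - 17))/((-1735 - 1*(-1235)) + 339) = (-3017 + 12*(-248/13))/((-1735 + 1235) + 339) = (-3017 - 2976/13)/(-500 + 339) = -42197/13/(-161) = -42197/13*(-1/161) = 42197/2093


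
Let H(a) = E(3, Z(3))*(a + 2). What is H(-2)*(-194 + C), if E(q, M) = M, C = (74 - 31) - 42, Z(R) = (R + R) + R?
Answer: 0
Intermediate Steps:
Z(R) = 3*R (Z(R) = 2*R + R = 3*R)
C = 1 (C = 43 - 42 = 1)
H(a) = 18 + 9*a (H(a) = (3*3)*(a + 2) = 9*(2 + a) = 18 + 9*a)
H(-2)*(-194 + C) = (18 + 9*(-2))*(-194 + 1) = (18 - 18)*(-193) = 0*(-193) = 0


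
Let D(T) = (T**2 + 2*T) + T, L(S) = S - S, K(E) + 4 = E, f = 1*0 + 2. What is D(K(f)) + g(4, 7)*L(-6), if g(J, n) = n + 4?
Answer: -2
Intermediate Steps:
f = 2 (f = 0 + 2 = 2)
K(E) = -4 + E
L(S) = 0
g(J, n) = 4 + n
D(T) = T**2 + 3*T
D(K(f)) + g(4, 7)*L(-6) = (-4 + 2)*(3 + (-4 + 2)) + (4 + 7)*0 = -2*(3 - 2) + 11*0 = -2*1 + 0 = -2 + 0 = -2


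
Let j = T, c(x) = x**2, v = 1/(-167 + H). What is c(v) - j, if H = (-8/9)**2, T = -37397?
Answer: 6778294850054/181252369 ≈ 37397.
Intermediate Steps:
H = 64/81 (H = (-8*1/9)**2 = (-8/9)**2 = 64/81 ≈ 0.79012)
v = -81/13463 (v = 1/(-167 + 64/81) = 1/(-13463/81) = -81/13463 ≈ -0.0060165)
j = -37397
c(v) - j = (-81/13463)**2 - 1*(-37397) = 6561/181252369 + 37397 = 6778294850054/181252369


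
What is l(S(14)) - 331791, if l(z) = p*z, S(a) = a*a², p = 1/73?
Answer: -24217999/73 ≈ -3.3175e+5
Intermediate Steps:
p = 1/73 ≈ 0.013699
S(a) = a³
l(z) = z/73
l(S(14)) - 331791 = (1/73)*14³ - 331791 = (1/73)*2744 - 331791 = 2744/73 - 331791 = -24217999/73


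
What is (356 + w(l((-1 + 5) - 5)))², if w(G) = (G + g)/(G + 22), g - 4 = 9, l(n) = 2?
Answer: 8139609/64 ≈ 1.2718e+5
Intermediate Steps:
g = 13 (g = 4 + 9 = 13)
w(G) = (13 + G)/(22 + G) (w(G) = (G + 13)/(G + 22) = (13 + G)/(22 + G))
(356 + w(l((-1 + 5) - 5)))² = (356 + (13 + 2)/(22 + 2))² = (356 + 15/24)² = (356 + (1/24)*15)² = (356 + 5/8)² = (2853/8)² = 8139609/64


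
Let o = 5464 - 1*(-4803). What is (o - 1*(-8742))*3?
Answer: 57027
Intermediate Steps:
o = 10267 (o = 5464 + 4803 = 10267)
(o - 1*(-8742))*3 = (10267 - 1*(-8742))*3 = (10267 + 8742)*3 = 19009*3 = 57027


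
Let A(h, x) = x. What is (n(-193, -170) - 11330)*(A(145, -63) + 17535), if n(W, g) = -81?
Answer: -199372992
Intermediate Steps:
(n(-193, -170) - 11330)*(A(145, -63) + 17535) = (-81 - 11330)*(-63 + 17535) = -11411*17472 = -199372992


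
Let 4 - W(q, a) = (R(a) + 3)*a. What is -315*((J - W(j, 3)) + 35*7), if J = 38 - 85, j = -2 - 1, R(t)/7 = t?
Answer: -83790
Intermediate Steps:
R(t) = 7*t
j = -3
J = -47
W(q, a) = 4 - a*(3 + 7*a) (W(q, a) = 4 - (7*a + 3)*a = 4 - (3 + 7*a)*a = 4 - a*(3 + 7*a))
-315*((J - W(j, 3)) + 35*7) = -315*((-47 - (4 - 7*3² - 3*3)) + 35*7) = -315*((-47 - (4 - 7*9 - 9)) + 245) = -315*((-47 - (4 - 63 - 9)) + 245) = -315*((-47 - 1*(-68)) + 245) = -315*((-47 + 68) + 245) = -315*(21 + 245) = -315*266 = -83790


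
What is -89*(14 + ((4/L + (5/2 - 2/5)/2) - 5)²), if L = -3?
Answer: -13429121/3600 ≈ -3730.3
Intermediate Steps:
-89*(14 + ((4/L + (5/2 - 2/5)/2) - 5)²) = -89*(14 + ((4/(-3) + (5/2 - 2/5)/2) - 5)²) = -89*(14 + ((4*(-⅓) + (5*(½) - 2*⅕)*(½)) - 5)²) = -89*(14 + ((-4/3 + (5/2 - ⅖)*(½)) - 5)²) = -89*(14 + ((-4/3 + (21/10)*(½)) - 5)²) = -89*(14 + ((-4/3 + 21/20) - 5)²) = -89*(14 + (-17/60 - 5)²) = -89*(14 + (-317/60)²) = -89*(14 + 100489/3600) = -89*150889/3600 = -13429121/3600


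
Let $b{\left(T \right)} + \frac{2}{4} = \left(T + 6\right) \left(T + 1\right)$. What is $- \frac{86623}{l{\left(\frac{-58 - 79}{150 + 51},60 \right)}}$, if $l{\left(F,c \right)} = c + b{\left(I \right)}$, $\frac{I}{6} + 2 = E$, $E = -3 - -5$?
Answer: $- \frac{173246}{131} \approx -1322.5$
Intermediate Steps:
$E = 2$ ($E = -3 + 5 = 2$)
$I = 0$ ($I = -12 + 6 \cdot 2 = -12 + 12 = 0$)
$b{\left(T \right)} = - \frac{1}{2} + \left(1 + T\right) \left(6 + T\right)$ ($b{\left(T \right)} = - \frac{1}{2} + \left(T + 6\right) \left(T + 1\right) = - \frac{1}{2} + \left(6 + T\right) \left(1 + T\right) = - \frac{1}{2} + \left(1 + T\right) \left(6 + T\right)$)
$l{\left(F,c \right)} = \frac{11}{2} + c$ ($l{\left(F,c \right)} = c + \left(\frac{11}{2} + 0^{2} + 7 \cdot 0\right) = c + \left(\frac{11}{2} + 0 + 0\right) = c + \frac{11}{2} = \frac{11}{2} + c$)
$- \frac{86623}{l{\left(\frac{-58 - 79}{150 + 51},60 \right)}} = - \frac{86623}{\frac{11}{2} + 60} = - \frac{86623}{\frac{131}{2}} = \left(-86623\right) \frac{2}{131} = - \frac{173246}{131}$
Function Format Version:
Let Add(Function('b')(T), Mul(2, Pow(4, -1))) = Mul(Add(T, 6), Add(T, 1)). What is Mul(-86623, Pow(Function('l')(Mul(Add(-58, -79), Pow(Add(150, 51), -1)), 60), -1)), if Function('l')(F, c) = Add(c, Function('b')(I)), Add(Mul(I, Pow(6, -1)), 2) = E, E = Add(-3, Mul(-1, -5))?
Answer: Rational(-173246, 131) ≈ -1322.5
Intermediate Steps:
E = 2 (E = Add(-3, 5) = 2)
I = 0 (I = Add(-12, Mul(6, 2)) = Add(-12, 12) = 0)
Function('b')(T) = Add(Rational(-1, 2), Mul(Add(1, T), Add(6, T))) (Function('b')(T) = Add(Rational(-1, 2), Mul(Add(T, 6), Add(T, 1))) = Add(Rational(-1, 2), Mul(Add(6, T), Add(1, T))) = Add(Rational(-1, 2), Mul(Add(1, T), Add(6, T))))
Function('l')(F, c) = Add(Rational(11, 2), c) (Function('l')(F, c) = Add(c, Add(Rational(11, 2), Pow(0, 2), Mul(7, 0))) = Add(c, Add(Rational(11, 2), 0, 0)) = Add(c, Rational(11, 2)) = Add(Rational(11, 2), c))
Mul(-86623, Pow(Function('l')(Mul(Add(-58, -79), Pow(Add(150, 51), -1)), 60), -1)) = Mul(-86623, Pow(Add(Rational(11, 2), 60), -1)) = Mul(-86623, Pow(Rational(131, 2), -1)) = Mul(-86623, Rational(2, 131)) = Rational(-173246, 131)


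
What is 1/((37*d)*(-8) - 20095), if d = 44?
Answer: -1/33119 ≈ -3.0194e-5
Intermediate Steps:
1/((37*d)*(-8) - 20095) = 1/((37*44)*(-8) - 20095) = 1/(1628*(-8) - 20095) = 1/(-13024 - 20095) = 1/(-33119) = -1/33119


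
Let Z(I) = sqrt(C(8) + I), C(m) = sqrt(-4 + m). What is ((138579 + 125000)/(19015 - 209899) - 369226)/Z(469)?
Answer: -70479599363*sqrt(471)/89906364 ≈ -17013.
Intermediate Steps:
Z(I) = sqrt(2 + I) (Z(I) = sqrt(sqrt(-4 + 8) + I) = sqrt(sqrt(4) + I) = sqrt(2 + I))
((138579 + 125000)/(19015 - 209899) - 369226)/Z(469) = ((138579 + 125000)/(19015 - 209899) - 369226)/(sqrt(2 + 469)) = (263579/(-190884) - 369226)/(sqrt(471)) = (263579*(-1/190884) - 369226)*(sqrt(471)/471) = (-263579/190884 - 369226)*(sqrt(471)/471) = -70479599363*sqrt(471)/89906364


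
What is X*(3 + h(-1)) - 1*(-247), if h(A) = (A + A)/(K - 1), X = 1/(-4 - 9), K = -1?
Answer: 3207/13 ≈ 246.69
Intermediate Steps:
X = -1/13 (X = 1/(-13) = -1/13 ≈ -0.076923)
h(A) = -A (h(A) = (A + A)/(-1 - 1) = (2*A)/(-2) = (2*A)*(-½) = -A)
X*(3 + h(-1)) - 1*(-247) = -(3 - 1*(-1))/13 - 1*(-247) = -(3 + 1)/13 + 247 = -1/13*4 + 247 = -4/13 + 247 = 3207/13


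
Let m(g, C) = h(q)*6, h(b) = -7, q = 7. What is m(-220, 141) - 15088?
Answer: -15130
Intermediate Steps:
m(g, C) = -42 (m(g, C) = -7*6 = -42)
m(-220, 141) - 15088 = -42 - 15088 = -15130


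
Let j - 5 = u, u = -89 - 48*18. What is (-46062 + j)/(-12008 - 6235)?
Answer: 15670/6081 ≈ 2.5769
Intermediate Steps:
u = -953 (u = -89 - 864 = -953)
j = -948 (j = 5 - 953 = -948)
(-46062 + j)/(-12008 - 6235) = (-46062 - 948)/(-12008 - 6235) = -47010/(-18243) = -47010*(-1/18243) = 15670/6081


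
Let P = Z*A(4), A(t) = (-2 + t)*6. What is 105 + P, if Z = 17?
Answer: 309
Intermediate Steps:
A(t) = -12 + 6*t
P = 204 (P = 17*(-12 + 6*4) = 17*(-12 + 24) = 17*12 = 204)
105 + P = 105 + 204 = 309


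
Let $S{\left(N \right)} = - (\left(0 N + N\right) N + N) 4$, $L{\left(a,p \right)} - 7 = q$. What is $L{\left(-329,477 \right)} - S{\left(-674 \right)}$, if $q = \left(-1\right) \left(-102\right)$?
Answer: $1814517$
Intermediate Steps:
$q = 102$
$L{\left(a,p \right)} = 109$ ($L{\left(a,p \right)} = 7 + 102 = 109$)
$S{\left(N \right)} = - 4 N - 4 N^{2}$ ($S{\left(N \right)} = - (\left(0 + N\right) N + N) 4 = - (N N + N) 4 = - (N^{2} + N) 4 = - (N + N^{2}) 4 = \left(- N - N^{2}\right) 4 = - 4 N - 4 N^{2}$)
$L{\left(-329,477 \right)} - S{\left(-674 \right)} = 109 - \left(-4\right) \left(-674\right) \left(1 - 674\right) = 109 - \left(-4\right) \left(-674\right) \left(-673\right) = 109 - -1814408 = 109 + 1814408 = 1814517$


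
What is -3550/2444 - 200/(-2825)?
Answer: -190799/138086 ≈ -1.3817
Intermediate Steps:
-3550/2444 - 200/(-2825) = -3550*1/2444 - 200*(-1/2825) = -1775/1222 + 8/113 = -190799/138086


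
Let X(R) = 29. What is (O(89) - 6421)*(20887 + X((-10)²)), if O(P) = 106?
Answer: -132084540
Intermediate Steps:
(O(89) - 6421)*(20887 + X((-10)²)) = (106 - 6421)*(20887 + 29) = -6315*20916 = -132084540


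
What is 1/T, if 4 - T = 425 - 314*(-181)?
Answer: -1/57255 ≈ -1.7466e-5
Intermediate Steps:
T = -57255 (T = 4 - (425 - 314*(-181)) = 4 - (425 + 56834) = 4 - 1*57259 = 4 - 57259 = -57255)
1/T = 1/(-57255) = -1/57255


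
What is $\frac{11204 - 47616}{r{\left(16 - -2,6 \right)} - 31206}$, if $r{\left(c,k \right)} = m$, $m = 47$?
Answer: $\frac{36412}{31159} \approx 1.1686$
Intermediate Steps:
$r{\left(c,k \right)} = 47$
$\frac{11204 - 47616}{r{\left(16 - -2,6 \right)} - 31206} = \frac{11204 - 47616}{47 - 31206} = - \frac{36412}{-31159} = \left(-36412\right) \left(- \frac{1}{31159}\right) = \frac{36412}{31159}$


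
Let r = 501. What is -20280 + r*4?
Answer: -18276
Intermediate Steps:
-20280 + r*4 = -20280 + 501*4 = -20280 + 2004 = -18276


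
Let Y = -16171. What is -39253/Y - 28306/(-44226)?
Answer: 1096869752/357589323 ≈ 3.0674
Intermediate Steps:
-39253/Y - 28306/(-44226) = -39253/(-16171) - 28306/(-44226) = -39253*(-1/16171) - 28306*(-1/44226) = 39253/16171 + 14153/22113 = 1096869752/357589323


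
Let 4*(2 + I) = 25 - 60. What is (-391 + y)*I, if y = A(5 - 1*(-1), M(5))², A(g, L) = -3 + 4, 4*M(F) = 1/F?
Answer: 8385/2 ≈ 4192.5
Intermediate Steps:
M(F) = 1/(4*F)
I = -43/4 (I = -2 + (25 - 60)/4 = -2 + (¼)*(-35) = -2 - 35/4 = -43/4 ≈ -10.750)
A(g, L) = 1
y = 1 (y = 1² = 1)
(-391 + y)*I = (-391 + 1)*(-43/4) = -390*(-43/4) = 8385/2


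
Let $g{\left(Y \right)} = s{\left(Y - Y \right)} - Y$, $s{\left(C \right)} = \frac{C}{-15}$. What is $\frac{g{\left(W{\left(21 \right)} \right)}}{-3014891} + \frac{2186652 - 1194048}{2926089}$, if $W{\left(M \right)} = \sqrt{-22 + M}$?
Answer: $\frac{330868}{975363} + \frac{i}{3014891} \approx 0.33923 + 3.3169 \cdot 10^{-7} i$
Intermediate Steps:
$s{\left(C \right)} = - \frac{C}{15}$ ($s{\left(C \right)} = C \left(- \frac{1}{15}\right) = - \frac{C}{15}$)
$g{\left(Y \right)} = - Y$ ($g{\left(Y \right)} = - \frac{Y - Y}{15} - Y = \left(- \frac{1}{15}\right) 0 - Y = 0 - Y = - Y$)
$\frac{g{\left(W{\left(21 \right)} \right)}}{-3014891} + \frac{2186652 - 1194048}{2926089} = \frac{\left(-1\right) \sqrt{-22 + 21}}{-3014891} + \frac{2186652 - 1194048}{2926089} = - \sqrt{-1} \left(- \frac{1}{3014891}\right) + \left(2186652 - 1194048\right) \frac{1}{2926089} = - i \left(- \frac{1}{3014891}\right) + 992604 \cdot \frac{1}{2926089} = \frac{i}{3014891} + \frac{330868}{975363} = \frac{330868}{975363} + \frac{i}{3014891}$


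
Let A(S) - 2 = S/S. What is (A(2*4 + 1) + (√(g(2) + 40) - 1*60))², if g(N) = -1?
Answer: (57 - √39)² ≈ 2576.1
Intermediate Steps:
A(S) = 3 (A(S) = 2 + S/S = 2 + 1 = 3)
(A(2*4 + 1) + (√(g(2) + 40) - 1*60))² = (3 + (√(-1 + 40) - 1*60))² = (3 + (√39 - 60))² = (3 + (-60 + √39))² = (-57 + √39)²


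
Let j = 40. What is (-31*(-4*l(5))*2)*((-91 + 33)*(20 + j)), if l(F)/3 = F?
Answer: -12945600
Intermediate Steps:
l(F) = 3*F
(-31*(-4*l(5))*2)*((-91 + 33)*(20 + j)) = (-31*(-12*5)*2)*((-91 + 33)*(20 + 40)) = (-31*(-4*15)*2)*(-58*60) = -(-1860)*2*(-3480) = -31*(-120)*(-3480) = 3720*(-3480) = -12945600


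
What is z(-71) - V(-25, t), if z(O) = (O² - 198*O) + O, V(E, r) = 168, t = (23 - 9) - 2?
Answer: 18860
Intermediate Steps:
t = 12 (t = 14 - 2 = 12)
z(O) = O² - 197*O
z(-71) - V(-25, t) = -71*(-197 - 71) - 1*168 = -71*(-268) - 168 = 19028 - 168 = 18860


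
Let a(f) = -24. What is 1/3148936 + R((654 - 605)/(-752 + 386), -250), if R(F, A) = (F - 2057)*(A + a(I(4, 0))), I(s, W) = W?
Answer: 324808991719535/576255288 ≈ 5.6366e+5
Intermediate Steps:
R(F, A) = (-2057 + F)*(-24 + A) (R(F, A) = (F - 2057)*(A - 24) = (-2057 + F)*(-24 + A))
1/3148936 + R((654 - 605)/(-752 + 386), -250) = 1/3148936 + (49368 - 2057*(-250) - 24*(654 - 605)/(-752 + 386) - 250*(654 - 605)/(-752 + 386)) = 1/3148936 + (49368 + 514250 - 1176/(-366) - 12250/(-366)) = 1/3148936 + (49368 + 514250 - 1176*(-1)/366 - 12250*(-1)/366) = 1/3148936 + (49368 + 514250 - 24*(-49/366) - 250*(-49/366)) = 1/3148936 + (49368 + 514250 + 196/61 + 6125/183) = 1/3148936 + 103148807/183 = 324808991719535/576255288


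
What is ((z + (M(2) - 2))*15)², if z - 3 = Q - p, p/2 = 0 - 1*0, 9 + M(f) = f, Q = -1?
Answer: 11025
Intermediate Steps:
M(f) = -9 + f
p = 0 (p = 2*(0 - 1*0) = 2*(0 + 0) = 2*0 = 0)
z = 2 (z = 3 + (-1 - 1*0) = 3 + (-1 + 0) = 3 - 1 = 2)
((z + (M(2) - 2))*15)² = ((2 + ((-9 + 2) - 2))*15)² = ((2 + (-7 - 2))*15)² = ((2 - 9)*15)² = (-7*15)² = (-105)² = 11025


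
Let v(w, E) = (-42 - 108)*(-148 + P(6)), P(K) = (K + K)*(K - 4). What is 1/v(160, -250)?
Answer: 1/18600 ≈ 5.3763e-5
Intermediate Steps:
P(K) = 2*K*(-4 + K) (P(K) = (2*K)*(-4 + K) = 2*K*(-4 + K))
v(w, E) = 18600 (v(w, E) = (-42 - 108)*(-148 + 2*6*(-4 + 6)) = -150*(-148 + 2*6*2) = -150*(-148 + 24) = -150*(-124) = 18600)
1/v(160, -250) = 1/18600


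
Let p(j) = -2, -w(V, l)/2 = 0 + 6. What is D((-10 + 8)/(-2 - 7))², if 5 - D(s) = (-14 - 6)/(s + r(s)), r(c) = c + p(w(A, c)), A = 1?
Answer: 3025/49 ≈ 61.735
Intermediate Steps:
w(V, l) = -12 (w(V, l) = -2*(0 + 6) = -2*6 = -12)
r(c) = -2 + c (r(c) = c - 2 = -2 + c)
D(s) = 5 + 20/(-2 + 2*s) (D(s) = 5 - (-14 - 6)/(s + (-2 + s)) = 5 - (-20)/(-2 + 2*s) = 5 + 20/(-2 + 2*s))
D((-10 + 8)/(-2 - 7))² = (5*(1 + (-10 + 8)/(-2 - 7))/(-1 + (-10 + 8)/(-2 - 7)))² = (5*(1 - 2/(-9))/(-1 - 2/(-9)))² = (5*(1 - 2*(-⅑))/(-1 - 2*(-⅑)))² = (5*(1 + 2/9)/(-1 + 2/9))² = (5*(11/9)/(-7/9))² = (5*(-9/7)*(11/9))² = (-55/7)² = 3025/49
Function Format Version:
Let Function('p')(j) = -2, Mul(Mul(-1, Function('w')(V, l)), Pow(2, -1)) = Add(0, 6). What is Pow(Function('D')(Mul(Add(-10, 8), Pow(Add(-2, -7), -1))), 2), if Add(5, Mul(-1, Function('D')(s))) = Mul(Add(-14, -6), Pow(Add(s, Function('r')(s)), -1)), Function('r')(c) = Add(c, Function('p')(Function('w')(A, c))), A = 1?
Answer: Rational(3025, 49) ≈ 61.735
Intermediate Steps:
Function('w')(V, l) = -12 (Function('w')(V, l) = Mul(-2, Add(0, 6)) = Mul(-2, 6) = -12)
Function('r')(c) = Add(-2, c) (Function('r')(c) = Add(c, -2) = Add(-2, c))
Function('D')(s) = Add(5, Mul(20, Pow(Add(-2, Mul(2, s)), -1))) (Function('D')(s) = Add(5, Mul(-1, Mul(Add(-14, -6), Pow(Add(s, Add(-2, s)), -1)))) = Add(5, Mul(-1, Mul(-20, Pow(Add(-2, Mul(2, s)), -1)))) = Add(5, Mul(20, Pow(Add(-2, Mul(2, s)), -1))))
Pow(Function('D')(Mul(Add(-10, 8), Pow(Add(-2, -7), -1))), 2) = Pow(Mul(5, Pow(Add(-1, Mul(Add(-10, 8), Pow(Add(-2, -7), -1))), -1), Add(1, Mul(Add(-10, 8), Pow(Add(-2, -7), -1)))), 2) = Pow(Mul(5, Pow(Add(-1, Mul(-2, Pow(-9, -1))), -1), Add(1, Mul(-2, Pow(-9, -1)))), 2) = Pow(Mul(5, Pow(Add(-1, Mul(-2, Rational(-1, 9))), -1), Add(1, Mul(-2, Rational(-1, 9)))), 2) = Pow(Mul(5, Pow(Add(-1, Rational(2, 9)), -1), Add(1, Rational(2, 9))), 2) = Pow(Mul(5, Pow(Rational(-7, 9), -1), Rational(11, 9)), 2) = Pow(Mul(5, Rational(-9, 7), Rational(11, 9)), 2) = Pow(Rational(-55, 7), 2) = Rational(3025, 49)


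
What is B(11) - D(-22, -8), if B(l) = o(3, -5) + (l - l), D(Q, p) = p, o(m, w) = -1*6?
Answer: 2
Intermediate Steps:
o(m, w) = -6
B(l) = -6 (B(l) = -6 + (l - l) = -6 + 0 = -6)
B(11) - D(-22, -8) = -6 - 1*(-8) = -6 + 8 = 2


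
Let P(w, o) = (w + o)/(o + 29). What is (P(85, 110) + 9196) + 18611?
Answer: 3865368/139 ≈ 27808.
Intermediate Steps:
P(w, o) = (o + w)/(29 + o)
(P(85, 110) + 9196) + 18611 = ((110 + 85)/(29 + 110) + 9196) + 18611 = (195/139 + 9196) + 18611 = 1278439/139 + 18611 = 3865368/139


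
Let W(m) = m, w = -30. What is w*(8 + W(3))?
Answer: -330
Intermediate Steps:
w*(8 + W(3)) = -30*(8 + 3) = -30*11 = -330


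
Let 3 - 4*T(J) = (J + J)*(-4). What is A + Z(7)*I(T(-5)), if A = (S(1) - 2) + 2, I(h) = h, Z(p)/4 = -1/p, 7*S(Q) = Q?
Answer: 38/7 ≈ 5.4286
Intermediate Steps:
T(J) = ¾ + 2*J (T(J) = ¾ - (J + J)*(-4)/4 = ¾ - 2*J*(-4)/4 = ¾ - (-2)*J = ¾ + 2*J)
S(Q) = Q/7
Z(p) = -4/p (Z(p) = 4*(-1/p) = -4/p)
A = ⅐ (A = ((⅐)*1 - 2) + 2 = (⅐ - 2) + 2 = -13/7 + 2 = ⅐ ≈ 0.14286)
A + Z(7)*I(T(-5)) = ⅐ + (-4/7)*(¾ + 2*(-5)) = ⅐ + (-4*⅐)*(¾ - 10) = ⅐ - 4/7*(-37/4) = ⅐ + 37/7 = 38/7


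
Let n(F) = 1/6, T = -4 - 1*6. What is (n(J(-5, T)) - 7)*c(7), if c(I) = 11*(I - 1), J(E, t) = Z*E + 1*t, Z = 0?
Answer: -451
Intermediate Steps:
T = -10 (T = -4 - 6 = -10)
J(E, t) = t (J(E, t) = 0*E + 1*t = 0 + t = t)
n(F) = ⅙
c(I) = -11 + 11*I (c(I) = 11*(-1 + I) = -11 + 11*I)
(n(J(-5, T)) - 7)*c(7) = (⅙ - 7)*(-11 + 11*7) = -41*(-11 + 77)/6 = -41/6*66 = -451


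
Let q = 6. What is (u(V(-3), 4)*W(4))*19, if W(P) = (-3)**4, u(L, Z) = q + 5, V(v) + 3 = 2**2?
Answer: 16929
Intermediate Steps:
V(v) = 1 (V(v) = -3 + 2**2 = -3 + 4 = 1)
u(L, Z) = 11 (u(L, Z) = 6 + 5 = 11)
W(P) = 81
(u(V(-3), 4)*W(4))*19 = (11*81)*19 = 891*19 = 16929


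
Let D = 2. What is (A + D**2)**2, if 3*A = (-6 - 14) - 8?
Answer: 256/9 ≈ 28.444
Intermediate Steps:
A = -28/3 (A = ((-6 - 14) - 8)/3 = (-20 - 8)/3 = (1/3)*(-28) = -28/3 ≈ -9.3333)
(A + D**2)**2 = (-28/3 + 2**2)**2 = (-28/3 + 4)**2 = (-16/3)**2 = 256/9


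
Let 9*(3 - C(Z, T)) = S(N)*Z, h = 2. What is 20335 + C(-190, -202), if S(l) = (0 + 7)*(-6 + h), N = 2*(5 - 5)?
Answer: 177722/9 ≈ 19747.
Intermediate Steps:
N = 0 (N = 2*0 = 0)
S(l) = -28 (S(l) = (0 + 7)*(-6 + 2) = 7*(-4) = -28)
C(Z, T) = 3 + 28*Z/9 (C(Z, T) = 3 - (-28)*Z/9 = 3 + 28*Z/9)
20335 + C(-190, -202) = 20335 + (3 + (28/9)*(-190)) = 20335 + (3 - 5320/9) = 20335 - 5293/9 = 177722/9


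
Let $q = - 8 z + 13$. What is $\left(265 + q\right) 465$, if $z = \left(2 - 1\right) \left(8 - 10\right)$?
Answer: $136710$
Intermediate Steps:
$z = -2$ ($z = 1 \left(-2\right) = -2$)
$q = 29$ ($q = \left(-8\right) \left(-2\right) + 13 = 16 + 13 = 29$)
$\left(265 + q\right) 465 = \left(265 + 29\right) 465 = 294 \cdot 465 = 136710$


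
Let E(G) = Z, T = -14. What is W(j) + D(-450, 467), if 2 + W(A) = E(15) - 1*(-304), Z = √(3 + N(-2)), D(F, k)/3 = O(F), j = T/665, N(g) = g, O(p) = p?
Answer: -1047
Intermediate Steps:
j = -2/95 (j = -14/665 = -14*1/665 = -2/95 ≈ -0.021053)
D(F, k) = 3*F
Z = 1 (Z = √(3 - 2) = √1 = 1)
E(G) = 1
W(A) = 303 (W(A) = -2 + (1 - 1*(-304)) = -2 + (1 + 304) = -2 + 305 = 303)
W(j) + D(-450, 467) = 303 + 3*(-450) = 303 - 1350 = -1047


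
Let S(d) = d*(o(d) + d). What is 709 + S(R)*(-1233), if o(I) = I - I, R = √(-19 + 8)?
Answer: 14272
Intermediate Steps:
R = I*√11 (R = √(-11) = I*√11 ≈ 3.3166*I)
o(I) = 0
S(d) = d² (S(d) = d*(0 + d) = d*d = d²)
709 + S(R)*(-1233) = 709 + (I*√11)²*(-1233) = 709 - 11*(-1233) = 709 + 13563 = 14272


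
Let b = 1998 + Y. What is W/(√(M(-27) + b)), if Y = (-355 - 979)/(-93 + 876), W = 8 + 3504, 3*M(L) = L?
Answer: 10536*√160971/53657 ≈ 78.781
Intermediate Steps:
M(L) = L/3
W = 3512
Y = -46/27 (Y = -1334/783 = -1334*1/783 = -46/27 ≈ -1.7037)
b = 53900/27 (b = 1998 - 46/27 = 53900/27 ≈ 1996.3)
W/(√(M(-27) + b)) = 3512/(√((⅓)*(-27) + 53900/27)) = 3512/(√(-9 + 53900/27)) = 3512/(√(53657/27)) = 3512/((√160971/9)) = 3512*(3*√160971/53657) = 10536*√160971/53657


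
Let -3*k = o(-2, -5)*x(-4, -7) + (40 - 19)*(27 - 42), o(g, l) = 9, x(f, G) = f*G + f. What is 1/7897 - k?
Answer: -260600/7897 ≈ -33.000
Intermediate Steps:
x(f, G) = f + G*f (x(f, G) = G*f + f = f + G*f)
k = 33 (k = -(9*(-4*(1 - 7)) + (40 - 19)*(27 - 42))/3 = -(9*(-4*(-6)) + 21*(-15))/3 = -(9*24 - 315)/3 = -(216 - 315)/3 = -1/3*(-99) = 33)
1/7897 - k = 1/7897 - 1*33 = 1/7897 - 33 = -260600/7897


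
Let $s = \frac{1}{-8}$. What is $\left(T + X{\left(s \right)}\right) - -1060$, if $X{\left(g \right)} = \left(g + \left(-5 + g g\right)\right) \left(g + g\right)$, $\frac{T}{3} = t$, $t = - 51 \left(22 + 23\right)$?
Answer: $- \frac{1490873}{256} \approx -5823.7$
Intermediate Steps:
$s = - \frac{1}{8} \approx -0.125$
$t = -2295$ ($t = \left(-51\right) 45 = -2295$)
$T = -6885$ ($T = 3 \left(-2295\right) = -6885$)
$X{\left(g \right)} = 2 g \left(-5 + g + g^{2}\right)$ ($X{\left(g \right)} = \left(g + \left(-5 + g^{2}\right)\right) 2 g = \left(-5 + g + g^{2}\right) 2 g = 2 g \left(-5 + g + g^{2}\right)$)
$\left(T + X{\left(s \right)}\right) - -1060 = \left(-6885 + 2 \left(- \frac{1}{8}\right) \left(-5 - \frac{1}{8} + \left(- \frac{1}{8}\right)^{2}\right)\right) - -1060 = \left(-6885 + 2 \left(- \frac{1}{8}\right) \left(-5 - \frac{1}{8} + \frac{1}{64}\right)\right) + 1060 = \left(-6885 + 2 \left(- \frac{1}{8}\right) \left(- \frac{327}{64}\right)\right) + 1060 = \left(-6885 + \frac{327}{256}\right) + 1060 = - \frac{1762233}{256} + 1060 = - \frac{1490873}{256}$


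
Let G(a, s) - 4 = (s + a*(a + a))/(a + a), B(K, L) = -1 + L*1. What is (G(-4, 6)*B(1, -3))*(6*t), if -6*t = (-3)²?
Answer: -27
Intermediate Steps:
B(K, L) = -1 + L
t = -3/2 (t = -⅙*(-3)² = -⅙*9 = -3/2 ≈ -1.5000)
G(a, s) = 4 + (s + 2*a²)/(2*a) (G(a, s) = 4 + (s + a*(a + a))/(a + a) = 4 + (s + a*(2*a))/((2*a)) = 4 + (s + 2*a²)*(1/(2*a)) = 4 + (s + 2*a²)/(2*a))
(G(-4, 6)*B(1, -3))*(6*t) = ((4 - 4 + (½)*6/(-4))*(-1 - 3))*(6*(-3/2)) = ((4 - 4 + (½)*6*(-¼))*(-4))*(-9) = ((4 - 4 - ¾)*(-4))*(-9) = -¾*(-4)*(-9) = 3*(-9) = -27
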